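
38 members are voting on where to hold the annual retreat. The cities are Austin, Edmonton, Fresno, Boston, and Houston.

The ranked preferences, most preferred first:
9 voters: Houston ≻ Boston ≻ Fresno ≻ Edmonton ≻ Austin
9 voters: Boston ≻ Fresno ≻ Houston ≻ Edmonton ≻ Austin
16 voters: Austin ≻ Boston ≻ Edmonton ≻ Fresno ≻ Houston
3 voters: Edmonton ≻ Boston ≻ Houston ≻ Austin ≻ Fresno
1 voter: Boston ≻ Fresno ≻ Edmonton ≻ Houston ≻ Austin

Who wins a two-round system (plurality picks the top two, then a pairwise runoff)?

Round 1 first-place votes: Austin 16, Edmonton 3, Fresno 0, Boston 10, Houston 9. Austin and Boston advance.
Runoff: Austin is ranked above Boston on 16 ballots, Boston above Austin on 22.

Boston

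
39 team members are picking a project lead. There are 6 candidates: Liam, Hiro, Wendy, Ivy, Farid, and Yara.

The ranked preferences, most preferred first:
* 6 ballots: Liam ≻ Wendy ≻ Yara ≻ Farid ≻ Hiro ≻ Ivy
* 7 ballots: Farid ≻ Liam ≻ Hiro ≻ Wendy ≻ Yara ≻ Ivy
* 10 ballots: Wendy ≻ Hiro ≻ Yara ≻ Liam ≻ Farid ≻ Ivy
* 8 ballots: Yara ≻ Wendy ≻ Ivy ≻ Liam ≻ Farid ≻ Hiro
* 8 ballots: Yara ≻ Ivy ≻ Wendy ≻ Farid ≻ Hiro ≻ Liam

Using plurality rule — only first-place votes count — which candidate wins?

First-place votes: Liam 6, Hiro 0, Wendy 10, Ivy 0, Farid 7, Yara 16.

Yara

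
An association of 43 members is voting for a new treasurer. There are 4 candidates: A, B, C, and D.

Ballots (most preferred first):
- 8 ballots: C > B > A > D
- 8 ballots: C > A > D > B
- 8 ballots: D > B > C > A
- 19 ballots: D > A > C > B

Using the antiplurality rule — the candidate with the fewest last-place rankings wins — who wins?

C

Last-place votes: A 8, B 27, C 0, D 8.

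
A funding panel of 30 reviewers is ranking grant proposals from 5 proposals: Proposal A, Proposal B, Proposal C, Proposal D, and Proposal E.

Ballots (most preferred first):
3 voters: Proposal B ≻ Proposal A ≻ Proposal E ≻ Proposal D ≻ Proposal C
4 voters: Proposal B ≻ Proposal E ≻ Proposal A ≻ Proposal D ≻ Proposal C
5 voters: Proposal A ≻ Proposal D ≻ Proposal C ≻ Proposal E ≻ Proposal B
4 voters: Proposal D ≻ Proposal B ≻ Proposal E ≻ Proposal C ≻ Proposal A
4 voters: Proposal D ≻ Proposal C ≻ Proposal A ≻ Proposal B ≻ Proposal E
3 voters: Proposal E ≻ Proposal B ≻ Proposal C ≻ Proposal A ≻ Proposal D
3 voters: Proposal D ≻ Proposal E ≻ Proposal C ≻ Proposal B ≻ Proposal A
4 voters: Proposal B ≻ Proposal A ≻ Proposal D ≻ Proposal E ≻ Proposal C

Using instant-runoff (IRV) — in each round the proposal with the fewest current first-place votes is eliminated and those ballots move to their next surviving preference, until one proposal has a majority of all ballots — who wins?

Proposal D

Round 1: Proposal A 5, Proposal B 11, Proposal C 0, Proposal D 11, Proposal E 3. Proposal C eliminated.
Round 2: Proposal A 5, Proposal B 11, Proposal D 11, Proposal E 3. Proposal E eliminated.
Round 3: Proposal A 5, Proposal B 14, Proposal D 11. Proposal A eliminated.
Round 4: Proposal B 14, Proposal D 16. Proposal D has a majority (≥16).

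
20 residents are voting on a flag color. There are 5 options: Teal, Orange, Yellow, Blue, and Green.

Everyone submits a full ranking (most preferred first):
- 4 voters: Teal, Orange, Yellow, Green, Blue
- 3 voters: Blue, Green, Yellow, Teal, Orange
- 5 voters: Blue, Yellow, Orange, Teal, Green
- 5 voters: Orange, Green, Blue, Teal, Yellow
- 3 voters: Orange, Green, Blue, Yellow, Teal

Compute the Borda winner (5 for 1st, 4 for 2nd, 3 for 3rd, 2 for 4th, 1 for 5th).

Orange

Teal: 4×5 + 3×2 + 5×2 + 5×2 + 3×1 = 49
Orange: 4×4 + 3×1 + 5×3 + 5×5 + 3×5 = 74
Yellow: 4×3 + 3×3 + 5×4 + 5×1 + 3×2 = 52
Blue: 4×1 + 3×5 + 5×5 + 5×3 + 3×3 = 68
Green: 4×2 + 3×4 + 5×1 + 5×4 + 3×4 = 57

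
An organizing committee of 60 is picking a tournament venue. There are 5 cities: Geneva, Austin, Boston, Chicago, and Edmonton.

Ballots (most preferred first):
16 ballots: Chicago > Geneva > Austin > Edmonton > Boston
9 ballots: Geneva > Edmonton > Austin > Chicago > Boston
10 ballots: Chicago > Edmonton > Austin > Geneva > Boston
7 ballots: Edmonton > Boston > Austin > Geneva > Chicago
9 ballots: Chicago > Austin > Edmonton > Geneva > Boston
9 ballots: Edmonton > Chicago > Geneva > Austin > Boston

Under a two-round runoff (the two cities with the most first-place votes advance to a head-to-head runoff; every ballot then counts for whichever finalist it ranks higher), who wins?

Round 1 first-place votes: Geneva 9, Austin 0, Boston 0, Chicago 35, Edmonton 16. Chicago and Edmonton advance.
Runoff: Chicago is ranked above Edmonton on 35 ballots, Edmonton above Chicago on 25.

Chicago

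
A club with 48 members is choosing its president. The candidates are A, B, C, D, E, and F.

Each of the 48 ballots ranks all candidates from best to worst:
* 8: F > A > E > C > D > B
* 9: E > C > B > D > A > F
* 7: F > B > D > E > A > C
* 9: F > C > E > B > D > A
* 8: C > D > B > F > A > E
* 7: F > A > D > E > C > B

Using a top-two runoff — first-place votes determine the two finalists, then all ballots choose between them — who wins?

Round 1 first-place votes: A 0, B 0, C 8, D 0, E 9, F 31. F and E advance.
Runoff: F is ranked above E on 39 ballots, E above F on 9.

F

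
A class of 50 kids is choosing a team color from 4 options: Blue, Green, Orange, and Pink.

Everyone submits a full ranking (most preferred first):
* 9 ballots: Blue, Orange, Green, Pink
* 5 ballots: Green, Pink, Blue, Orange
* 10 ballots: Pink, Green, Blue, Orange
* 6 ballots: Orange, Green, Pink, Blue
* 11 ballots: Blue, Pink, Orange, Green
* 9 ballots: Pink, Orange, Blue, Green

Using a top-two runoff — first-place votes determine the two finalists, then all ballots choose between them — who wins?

Pink

Round 1 first-place votes: Blue 20, Green 5, Orange 6, Pink 19. Blue and Pink advance.
Runoff: Blue is ranked above Pink on 20 ballots, Pink above Blue on 30.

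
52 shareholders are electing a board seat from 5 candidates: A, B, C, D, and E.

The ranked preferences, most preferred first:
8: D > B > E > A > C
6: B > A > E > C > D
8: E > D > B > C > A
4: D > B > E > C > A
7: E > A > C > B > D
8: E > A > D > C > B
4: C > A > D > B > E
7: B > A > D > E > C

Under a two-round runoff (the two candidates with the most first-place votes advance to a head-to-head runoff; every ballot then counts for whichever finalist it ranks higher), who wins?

Round 1 first-place votes: A 0, B 13, C 4, D 12, E 23. E and B advance.
Runoff: E is ranked above B on 23 ballots, B above E on 29.

B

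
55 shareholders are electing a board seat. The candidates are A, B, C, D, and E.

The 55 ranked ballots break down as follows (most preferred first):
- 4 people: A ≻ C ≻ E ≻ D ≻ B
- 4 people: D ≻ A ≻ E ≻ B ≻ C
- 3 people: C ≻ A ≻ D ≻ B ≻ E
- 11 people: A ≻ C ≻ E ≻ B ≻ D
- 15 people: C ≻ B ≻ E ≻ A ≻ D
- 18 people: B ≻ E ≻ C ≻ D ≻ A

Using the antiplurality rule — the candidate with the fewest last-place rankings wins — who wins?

Last-place votes: A 18, B 4, C 4, D 26, E 3.

E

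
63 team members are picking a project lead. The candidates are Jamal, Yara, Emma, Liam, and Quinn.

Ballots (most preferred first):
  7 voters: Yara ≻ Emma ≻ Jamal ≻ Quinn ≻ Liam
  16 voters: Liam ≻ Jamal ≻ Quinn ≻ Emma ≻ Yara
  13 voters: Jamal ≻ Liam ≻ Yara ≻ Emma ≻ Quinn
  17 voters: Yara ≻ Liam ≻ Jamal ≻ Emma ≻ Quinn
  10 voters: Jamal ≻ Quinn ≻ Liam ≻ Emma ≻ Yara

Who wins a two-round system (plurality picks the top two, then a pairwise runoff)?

Round 1 first-place votes: Jamal 23, Yara 24, Emma 0, Liam 16, Quinn 0. Yara and Jamal advance.
Runoff: Yara is ranked above Jamal on 24 ballots, Jamal above Yara on 39.

Jamal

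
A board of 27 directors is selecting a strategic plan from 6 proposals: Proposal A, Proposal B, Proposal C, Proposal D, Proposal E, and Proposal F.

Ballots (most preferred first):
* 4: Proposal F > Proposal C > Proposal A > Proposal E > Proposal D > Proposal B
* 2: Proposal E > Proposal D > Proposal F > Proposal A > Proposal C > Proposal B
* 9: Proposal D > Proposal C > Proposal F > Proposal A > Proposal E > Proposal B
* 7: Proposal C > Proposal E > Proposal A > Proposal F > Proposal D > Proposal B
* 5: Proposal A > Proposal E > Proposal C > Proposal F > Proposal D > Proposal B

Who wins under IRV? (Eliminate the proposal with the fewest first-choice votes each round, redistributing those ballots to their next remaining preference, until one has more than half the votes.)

Proposal C

Round 1: Proposal A 5, Proposal B 0, Proposal C 7, Proposal D 9, Proposal E 2, Proposal F 4. Proposal B eliminated.
Round 2: Proposal A 5, Proposal C 7, Proposal D 9, Proposal E 2, Proposal F 4. Proposal E eliminated.
Round 3: Proposal A 5, Proposal C 7, Proposal D 11, Proposal F 4. Proposal F eliminated.
Round 4: Proposal A 5, Proposal C 11, Proposal D 11. Proposal A eliminated.
Round 5: Proposal C 16, Proposal D 11. Proposal C has a majority (≥14).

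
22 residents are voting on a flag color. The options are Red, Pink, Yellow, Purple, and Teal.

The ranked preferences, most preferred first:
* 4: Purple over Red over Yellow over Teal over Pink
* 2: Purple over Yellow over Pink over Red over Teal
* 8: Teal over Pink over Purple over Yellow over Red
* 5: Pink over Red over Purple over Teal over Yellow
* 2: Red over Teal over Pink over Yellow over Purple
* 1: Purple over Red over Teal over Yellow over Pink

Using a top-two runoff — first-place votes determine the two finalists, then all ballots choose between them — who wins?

Purple

Round 1 first-place votes: Red 2, Pink 5, Yellow 0, Purple 7, Teal 8. Teal and Purple advance.
Runoff: Teal is ranked above Purple on 10 ballots, Purple above Teal on 12.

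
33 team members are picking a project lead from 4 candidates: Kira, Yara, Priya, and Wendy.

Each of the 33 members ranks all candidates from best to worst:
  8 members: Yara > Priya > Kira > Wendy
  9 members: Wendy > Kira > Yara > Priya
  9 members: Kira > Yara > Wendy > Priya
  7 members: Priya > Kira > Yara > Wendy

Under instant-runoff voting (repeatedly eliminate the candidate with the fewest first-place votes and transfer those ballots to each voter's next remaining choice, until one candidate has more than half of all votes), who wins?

Kira

Round 1: Kira 9, Yara 8, Priya 7, Wendy 9. Priya eliminated.
Round 2: Kira 16, Yara 8, Wendy 9. Yara eliminated.
Round 3: Kira 24, Wendy 9. Kira has a majority (≥17).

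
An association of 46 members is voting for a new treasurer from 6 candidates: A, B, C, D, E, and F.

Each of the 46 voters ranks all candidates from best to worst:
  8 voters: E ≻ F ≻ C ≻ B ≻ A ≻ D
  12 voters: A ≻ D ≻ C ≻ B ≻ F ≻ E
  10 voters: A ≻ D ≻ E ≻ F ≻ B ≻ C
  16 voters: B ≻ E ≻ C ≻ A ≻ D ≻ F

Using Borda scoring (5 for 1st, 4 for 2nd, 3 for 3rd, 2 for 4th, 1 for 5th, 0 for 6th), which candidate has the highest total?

A: 8×1 + 12×5 + 10×5 + 16×2 = 150
B: 8×2 + 12×2 + 10×1 + 16×5 = 130
C: 8×3 + 12×3 + 10×0 + 16×3 = 108
D: 8×0 + 12×4 + 10×4 + 16×1 = 104
E: 8×5 + 12×0 + 10×3 + 16×4 = 134
F: 8×4 + 12×1 + 10×2 + 16×0 = 64

A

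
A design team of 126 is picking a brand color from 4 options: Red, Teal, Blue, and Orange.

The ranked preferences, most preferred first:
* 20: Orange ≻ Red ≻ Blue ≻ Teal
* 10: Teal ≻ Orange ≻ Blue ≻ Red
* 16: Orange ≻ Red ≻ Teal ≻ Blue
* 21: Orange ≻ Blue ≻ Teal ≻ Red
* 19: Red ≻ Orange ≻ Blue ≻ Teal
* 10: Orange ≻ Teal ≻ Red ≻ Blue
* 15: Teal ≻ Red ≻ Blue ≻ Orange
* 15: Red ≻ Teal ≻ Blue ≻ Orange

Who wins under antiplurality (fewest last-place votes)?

Last-place votes: Red 31, Teal 39, Blue 26, Orange 30.

Blue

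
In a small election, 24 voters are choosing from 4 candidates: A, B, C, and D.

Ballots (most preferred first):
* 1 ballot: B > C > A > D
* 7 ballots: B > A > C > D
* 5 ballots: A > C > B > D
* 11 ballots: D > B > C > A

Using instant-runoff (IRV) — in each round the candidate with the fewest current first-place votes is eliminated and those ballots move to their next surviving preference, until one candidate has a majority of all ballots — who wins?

B

Round 1: A 5, B 8, C 0, D 11. C eliminated.
Round 2: A 5, B 8, D 11. A eliminated.
Round 3: B 13, D 11. B has a majority (≥13).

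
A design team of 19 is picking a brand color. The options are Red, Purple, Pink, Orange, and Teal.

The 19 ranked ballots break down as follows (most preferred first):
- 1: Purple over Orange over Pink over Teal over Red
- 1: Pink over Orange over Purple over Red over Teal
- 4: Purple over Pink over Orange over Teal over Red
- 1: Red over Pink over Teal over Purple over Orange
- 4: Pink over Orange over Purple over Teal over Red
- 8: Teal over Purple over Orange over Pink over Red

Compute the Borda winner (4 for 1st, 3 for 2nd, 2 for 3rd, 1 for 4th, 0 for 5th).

Red: 1×0 + 1×1 + 4×0 + 1×4 + 4×0 + 8×0 = 5
Purple: 1×4 + 1×2 + 4×4 + 1×1 + 4×2 + 8×3 = 55
Pink: 1×2 + 1×4 + 4×3 + 1×3 + 4×4 + 8×1 = 45
Orange: 1×3 + 1×3 + 4×2 + 1×0 + 4×3 + 8×2 = 42
Teal: 1×1 + 1×0 + 4×1 + 1×2 + 4×1 + 8×4 = 43

Purple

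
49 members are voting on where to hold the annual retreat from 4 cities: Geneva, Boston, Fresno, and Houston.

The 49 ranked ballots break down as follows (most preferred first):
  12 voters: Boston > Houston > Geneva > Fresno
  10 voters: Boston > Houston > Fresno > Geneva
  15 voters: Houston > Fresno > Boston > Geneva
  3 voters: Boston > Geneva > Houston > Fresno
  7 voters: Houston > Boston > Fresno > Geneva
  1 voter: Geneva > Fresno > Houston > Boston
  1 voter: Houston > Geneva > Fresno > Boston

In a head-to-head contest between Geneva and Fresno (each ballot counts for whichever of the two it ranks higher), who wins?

Geneva is ranked above Fresno on 17 ballots; Fresno above Geneva on 32.

Fresno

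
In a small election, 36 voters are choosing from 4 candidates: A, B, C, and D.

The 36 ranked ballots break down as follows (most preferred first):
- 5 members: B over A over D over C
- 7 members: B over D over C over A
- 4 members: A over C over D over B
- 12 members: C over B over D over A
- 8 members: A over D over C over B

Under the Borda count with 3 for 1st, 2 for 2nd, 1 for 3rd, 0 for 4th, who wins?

A: 5×2 + 7×0 + 4×3 + 12×0 + 8×3 = 46
B: 5×3 + 7×3 + 4×0 + 12×2 + 8×0 = 60
C: 5×0 + 7×1 + 4×2 + 12×3 + 8×1 = 59
D: 5×1 + 7×2 + 4×1 + 12×1 + 8×2 = 51

B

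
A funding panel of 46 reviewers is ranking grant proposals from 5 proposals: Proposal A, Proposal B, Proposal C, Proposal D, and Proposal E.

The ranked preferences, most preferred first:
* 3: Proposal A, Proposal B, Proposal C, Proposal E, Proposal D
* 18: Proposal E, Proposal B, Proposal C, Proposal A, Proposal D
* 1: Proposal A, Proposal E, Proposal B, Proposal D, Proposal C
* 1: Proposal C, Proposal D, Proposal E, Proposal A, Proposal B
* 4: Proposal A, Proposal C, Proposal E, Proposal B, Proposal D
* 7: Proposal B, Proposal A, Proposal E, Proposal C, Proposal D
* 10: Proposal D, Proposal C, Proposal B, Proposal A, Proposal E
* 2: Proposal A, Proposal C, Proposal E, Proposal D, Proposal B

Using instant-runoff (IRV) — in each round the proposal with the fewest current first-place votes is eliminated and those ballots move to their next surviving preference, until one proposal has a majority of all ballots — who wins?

Proposal A

Round 1: Proposal A 10, Proposal B 7, Proposal C 1, Proposal D 10, Proposal E 18. Proposal C eliminated.
Round 2: Proposal A 10, Proposal B 7, Proposal D 11, Proposal E 18. Proposal B eliminated.
Round 3: Proposal A 17, Proposal D 11, Proposal E 18. Proposal D eliminated.
Round 4: Proposal A 27, Proposal E 19. Proposal A has a majority (≥24).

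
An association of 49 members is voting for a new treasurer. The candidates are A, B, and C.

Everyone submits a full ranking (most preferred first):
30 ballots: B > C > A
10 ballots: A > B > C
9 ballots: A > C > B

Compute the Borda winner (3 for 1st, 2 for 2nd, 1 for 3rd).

B

A: 30×1 + 10×3 + 9×3 = 87
B: 30×3 + 10×2 + 9×1 = 119
C: 30×2 + 10×1 + 9×2 = 88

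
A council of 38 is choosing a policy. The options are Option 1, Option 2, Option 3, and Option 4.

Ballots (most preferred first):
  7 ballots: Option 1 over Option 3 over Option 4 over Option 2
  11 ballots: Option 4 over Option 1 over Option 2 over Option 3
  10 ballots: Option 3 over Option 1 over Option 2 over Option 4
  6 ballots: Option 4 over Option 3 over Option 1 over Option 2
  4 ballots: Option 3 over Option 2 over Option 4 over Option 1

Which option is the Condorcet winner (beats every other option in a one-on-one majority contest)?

Option 3 vs Option 1: 20–18
Option 3 vs Option 2: 27–11
Option 3 vs Option 4: 21–17
Option 3 beats every other option.

Option 3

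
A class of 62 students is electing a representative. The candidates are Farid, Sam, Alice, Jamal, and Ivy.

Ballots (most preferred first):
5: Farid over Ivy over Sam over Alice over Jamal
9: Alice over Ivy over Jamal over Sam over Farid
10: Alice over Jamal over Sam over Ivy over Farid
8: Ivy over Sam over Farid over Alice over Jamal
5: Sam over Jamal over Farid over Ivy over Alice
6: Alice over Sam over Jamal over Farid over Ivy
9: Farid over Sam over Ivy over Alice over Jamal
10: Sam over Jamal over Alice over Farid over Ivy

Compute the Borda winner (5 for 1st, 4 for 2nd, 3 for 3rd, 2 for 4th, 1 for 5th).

Farid: 5×5 + 9×1 + 10×1 + 8×3 + 5×3 + 6×2 + 9×5 + 10×2 = 160
Sam: 5×3 + 9×2 + 10×3 + 8×4 + 5×5 + 6×4 + 9×4 + 10×5 = 230
Alice: 5×2 + 9×5 + 10×5 + 8×2 + 5×1 + 6×5 + 9×2 + 10×3 = 204
Jamal: 5×1 + 9×3 + 10×4 + 8×1 + 5×4 + 6×3 + 9×1 + 10×4 = 167
Ivy: 5×4 + 9×4 + 10×2 + 8×5 + 5×2 + 6×1 + 9×3 + 10×1 = 169

Sam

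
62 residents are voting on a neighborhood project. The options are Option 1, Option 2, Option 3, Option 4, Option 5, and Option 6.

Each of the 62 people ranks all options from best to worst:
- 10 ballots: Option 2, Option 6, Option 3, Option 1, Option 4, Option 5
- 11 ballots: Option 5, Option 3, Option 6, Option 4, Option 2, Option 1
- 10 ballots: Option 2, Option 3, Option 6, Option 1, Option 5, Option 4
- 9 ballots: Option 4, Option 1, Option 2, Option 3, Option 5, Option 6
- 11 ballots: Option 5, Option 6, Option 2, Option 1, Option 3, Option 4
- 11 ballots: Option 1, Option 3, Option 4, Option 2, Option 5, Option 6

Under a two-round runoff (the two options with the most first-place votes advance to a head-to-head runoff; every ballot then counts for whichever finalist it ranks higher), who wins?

Round 1 first-place votes: Option 1 11, Option 2 20, Option 3 0, Option 4 9, Option 5 22, Option 6 0. Option 5 and Option 2 advance.
Runoff: Option 5 is ranked above Option 2 on 22 ballots, Option 2 above Option 5 on 40.

Option 2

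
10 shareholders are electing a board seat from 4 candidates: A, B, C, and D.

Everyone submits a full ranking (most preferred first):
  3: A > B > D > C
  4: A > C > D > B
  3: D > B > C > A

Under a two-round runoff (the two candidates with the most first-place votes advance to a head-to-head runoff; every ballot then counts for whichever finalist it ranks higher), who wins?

A

Round 1 first-place votes: A 7, B 0, C 0, D 3. A and D advance.
Runoff: A is ranked above D on 7 ballots, D above A on 3.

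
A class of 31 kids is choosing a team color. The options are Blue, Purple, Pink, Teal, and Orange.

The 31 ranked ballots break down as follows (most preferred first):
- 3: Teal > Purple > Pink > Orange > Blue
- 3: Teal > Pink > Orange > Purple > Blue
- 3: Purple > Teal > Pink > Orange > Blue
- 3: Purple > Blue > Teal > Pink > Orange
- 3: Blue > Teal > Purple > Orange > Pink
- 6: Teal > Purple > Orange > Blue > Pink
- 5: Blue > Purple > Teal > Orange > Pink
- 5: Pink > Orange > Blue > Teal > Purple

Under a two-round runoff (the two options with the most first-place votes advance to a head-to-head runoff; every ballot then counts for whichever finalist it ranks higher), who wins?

Blue

Round 1 first-place votes: Blue 8, Purple 6, Pink 5, Teal 12, Orange 0. Teal and Blue advance.
Runoff: Teal is ranked above Blue on 15 ballots, Blue above Teal on 16.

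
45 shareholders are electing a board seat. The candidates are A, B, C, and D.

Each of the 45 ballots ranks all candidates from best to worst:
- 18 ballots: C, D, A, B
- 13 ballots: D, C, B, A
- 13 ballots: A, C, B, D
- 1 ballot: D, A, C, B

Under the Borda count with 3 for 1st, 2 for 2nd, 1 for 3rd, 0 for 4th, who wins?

A: 18×1 + 13×0 + 13×3 + 1×2 = 59
B: 18×0 + 13×1 + 13×1 + 1×0 = 26
C: 18×3 + 13×2 + 13×2 + 1×1 = 107
D: 18×2 + 13×3 + 13×0 + 1×3 = 78

C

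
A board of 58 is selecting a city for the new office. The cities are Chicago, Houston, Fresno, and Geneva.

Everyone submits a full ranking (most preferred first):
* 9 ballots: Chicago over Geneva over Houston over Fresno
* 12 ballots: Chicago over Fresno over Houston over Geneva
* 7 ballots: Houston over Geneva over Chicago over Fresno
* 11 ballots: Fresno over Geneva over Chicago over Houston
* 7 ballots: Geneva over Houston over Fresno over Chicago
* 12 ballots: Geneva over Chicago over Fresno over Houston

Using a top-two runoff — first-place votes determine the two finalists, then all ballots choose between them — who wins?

Geneva

Round 1 first-place votes: Chicago 21, Houston 7, Fresno 11, Geneva 19. Chicago and Geneva advance.
Runoff: Chicago is ranked above Geneva on 21 ballots, Geneva above Chicago on 37.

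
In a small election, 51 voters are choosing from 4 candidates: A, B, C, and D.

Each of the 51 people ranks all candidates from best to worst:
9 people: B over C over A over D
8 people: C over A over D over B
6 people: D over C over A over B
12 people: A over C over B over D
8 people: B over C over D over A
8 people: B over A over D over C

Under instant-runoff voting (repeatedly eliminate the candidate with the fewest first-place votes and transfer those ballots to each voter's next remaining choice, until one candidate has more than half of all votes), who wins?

C

Round 1: A 12, B 25, C 8, D 6. D eliminated.
Round 2: A 12, B 25, C 14. A eliminated.
Round 3: B 25, C 26. C has a majority (≥26).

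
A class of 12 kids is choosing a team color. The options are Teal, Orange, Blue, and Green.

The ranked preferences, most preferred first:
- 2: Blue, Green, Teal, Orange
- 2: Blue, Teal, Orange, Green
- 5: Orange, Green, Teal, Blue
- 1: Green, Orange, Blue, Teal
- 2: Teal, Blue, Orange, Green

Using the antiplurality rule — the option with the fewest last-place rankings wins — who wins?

Teal

Last-place votes: Teal 1, Orange 2, Blue 5, Green 4.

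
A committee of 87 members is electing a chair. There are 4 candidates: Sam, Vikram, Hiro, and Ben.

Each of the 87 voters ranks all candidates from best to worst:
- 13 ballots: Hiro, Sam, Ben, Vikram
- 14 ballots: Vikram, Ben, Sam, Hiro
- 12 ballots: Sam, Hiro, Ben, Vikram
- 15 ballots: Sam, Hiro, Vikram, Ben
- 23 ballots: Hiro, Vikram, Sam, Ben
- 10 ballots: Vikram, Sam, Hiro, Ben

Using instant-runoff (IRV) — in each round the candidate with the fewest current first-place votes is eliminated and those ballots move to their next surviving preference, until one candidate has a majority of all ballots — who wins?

Sam

Round 1: Sam 27, Vikram 24, Hiro 36, Ben 0. Ben eliminated.
Round 2: Sam 27, Vikram 24, Hiro 36. Vikram eliminated.
Round 3: Sam 51, Hiro 36. Sam has a majority (≥44).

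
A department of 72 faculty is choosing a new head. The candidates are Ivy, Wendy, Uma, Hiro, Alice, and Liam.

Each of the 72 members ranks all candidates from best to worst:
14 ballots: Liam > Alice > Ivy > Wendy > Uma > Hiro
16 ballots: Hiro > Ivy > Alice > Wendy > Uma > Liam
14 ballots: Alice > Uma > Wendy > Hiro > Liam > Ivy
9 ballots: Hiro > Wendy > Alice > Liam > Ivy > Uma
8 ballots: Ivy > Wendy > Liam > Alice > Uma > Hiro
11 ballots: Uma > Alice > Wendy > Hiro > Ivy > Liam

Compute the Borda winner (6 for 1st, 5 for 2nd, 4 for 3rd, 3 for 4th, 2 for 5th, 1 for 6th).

Ivy: 14×4 + 16×5 + 14×1 + 9×2 + 8×6 + 11×2 = 238
Wendy: 14×3 + 16×3 + 14×4 + 9×5 + 8×5 + 11×4 = 275
Uma: 14×2 + 16×2 + 14×5 + 9×1 + 8×2 + 11×6 = 221
Hiro: 14×1 + 16×6 + 14×3 + 9×6 + 8×1 + 11×3 = 247
Alice: 14×5 + 16×4 + 14×6 + 9×4 + 8×3 + 11×5 = 333
Liam: 14×6 + 16×1 + 14×2 + 9×3 + 8×4 + 11×1 = 198

Alice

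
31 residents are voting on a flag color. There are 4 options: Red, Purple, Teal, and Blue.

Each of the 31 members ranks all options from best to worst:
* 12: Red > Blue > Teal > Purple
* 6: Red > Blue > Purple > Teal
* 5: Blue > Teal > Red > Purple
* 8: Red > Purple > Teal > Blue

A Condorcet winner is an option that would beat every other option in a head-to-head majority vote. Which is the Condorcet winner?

Red

Red vs Purple: 31–0
Red vs Teal: 26–5
Red vs Blue: 26–5
Red beats every other option.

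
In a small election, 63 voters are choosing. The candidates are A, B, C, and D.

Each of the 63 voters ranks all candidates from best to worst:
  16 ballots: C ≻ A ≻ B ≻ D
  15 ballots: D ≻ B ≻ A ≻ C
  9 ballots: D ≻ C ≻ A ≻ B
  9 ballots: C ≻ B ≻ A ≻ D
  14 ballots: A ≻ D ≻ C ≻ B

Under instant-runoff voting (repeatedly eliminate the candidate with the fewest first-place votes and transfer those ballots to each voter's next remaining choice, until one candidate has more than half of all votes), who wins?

D

Round 1: A 14, B 0, C 25, D 24. B eliminated.
Round 2: A 14, C 25, D 24. A eliminated.
Round 3: C 25, D 38. D has a majority (≥32).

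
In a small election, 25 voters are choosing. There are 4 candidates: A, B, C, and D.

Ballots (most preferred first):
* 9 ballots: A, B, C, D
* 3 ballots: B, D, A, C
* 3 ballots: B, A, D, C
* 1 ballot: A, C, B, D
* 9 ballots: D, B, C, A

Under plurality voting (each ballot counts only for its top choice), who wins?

First-place votes: A 10, B 6, C 0, D 9.

A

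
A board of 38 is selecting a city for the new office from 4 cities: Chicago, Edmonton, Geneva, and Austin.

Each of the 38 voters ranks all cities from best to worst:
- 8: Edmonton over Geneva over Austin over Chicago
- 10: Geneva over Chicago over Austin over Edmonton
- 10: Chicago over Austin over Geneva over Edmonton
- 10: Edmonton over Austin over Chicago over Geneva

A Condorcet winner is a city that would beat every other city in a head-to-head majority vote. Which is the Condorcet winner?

Chicago vs Edmonton: 20–18
Chicago vs Geneva: 20–18
Chicago vs Austin: 20–18
Chicago beats every other city.

Chicago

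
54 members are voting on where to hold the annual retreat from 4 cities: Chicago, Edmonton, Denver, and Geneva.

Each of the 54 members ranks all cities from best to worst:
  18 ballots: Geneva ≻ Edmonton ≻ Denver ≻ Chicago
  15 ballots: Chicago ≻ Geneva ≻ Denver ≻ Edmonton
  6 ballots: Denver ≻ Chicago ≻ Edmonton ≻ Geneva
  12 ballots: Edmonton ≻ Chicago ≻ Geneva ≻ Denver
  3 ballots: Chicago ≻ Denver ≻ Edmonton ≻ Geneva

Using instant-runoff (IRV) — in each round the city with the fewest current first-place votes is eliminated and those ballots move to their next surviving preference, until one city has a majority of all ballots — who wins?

Round 1: Chicago 18, Edmonton 12, Denver 6, Geneva 18. Denver eliminated.
Round 2: Chicago 24, Edmonton 12, Geneva 18. Edmonton eliminated.
Round 3: Chicago 36, Geneva 18. Chicago has a majority (≥28).

Chicago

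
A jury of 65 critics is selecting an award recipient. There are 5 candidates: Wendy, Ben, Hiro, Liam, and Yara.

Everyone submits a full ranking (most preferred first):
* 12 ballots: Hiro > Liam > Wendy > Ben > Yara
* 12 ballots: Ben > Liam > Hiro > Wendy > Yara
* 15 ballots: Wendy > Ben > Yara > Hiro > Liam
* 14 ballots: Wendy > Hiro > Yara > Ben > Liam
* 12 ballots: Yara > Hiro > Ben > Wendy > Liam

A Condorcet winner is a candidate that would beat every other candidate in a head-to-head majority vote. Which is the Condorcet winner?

Hiro

Hiro vs Wendy: 36–29
Hiro vs Ben: 38–27
Hiro vs Liam: 53–12
Hiro vs Yara: 38–27
Hiro beats every other candidate.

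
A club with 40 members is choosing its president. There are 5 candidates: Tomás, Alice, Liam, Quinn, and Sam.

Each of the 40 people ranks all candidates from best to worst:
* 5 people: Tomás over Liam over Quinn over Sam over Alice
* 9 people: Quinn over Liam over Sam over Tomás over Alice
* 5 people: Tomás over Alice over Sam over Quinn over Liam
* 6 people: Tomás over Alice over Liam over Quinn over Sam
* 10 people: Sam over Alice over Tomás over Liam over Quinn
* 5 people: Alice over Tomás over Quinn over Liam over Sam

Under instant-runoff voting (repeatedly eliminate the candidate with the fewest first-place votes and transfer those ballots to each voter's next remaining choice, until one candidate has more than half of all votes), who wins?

Tomás

Round 1: Tomás 16, Alice 5, Liam 0, Quinn 9, Sam 10. Liam eliminated.
Round 2: Tomás 16, Alice 5, Quinn 9, Sam 10. Alice eliminated.
Round 3: Tomás 21, Quinn 9, Sam 10. Tomás has a majority (≥21).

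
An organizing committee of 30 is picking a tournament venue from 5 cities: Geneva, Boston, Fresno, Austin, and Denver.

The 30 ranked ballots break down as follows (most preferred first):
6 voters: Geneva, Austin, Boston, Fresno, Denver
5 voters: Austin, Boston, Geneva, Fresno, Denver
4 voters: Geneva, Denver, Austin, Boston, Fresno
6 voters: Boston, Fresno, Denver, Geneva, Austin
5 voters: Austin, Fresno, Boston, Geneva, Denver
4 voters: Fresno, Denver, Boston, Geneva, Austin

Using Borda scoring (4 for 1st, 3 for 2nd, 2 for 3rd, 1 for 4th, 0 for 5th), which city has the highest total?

Boston

Geneva: 6×4 + 5×2 + 4×4 + 6×1 + 5×1 + 4×1 = 65
Boston: 6×2 + 5×3 + 4×1 + 6×4 + 5×2 + 4×2 = 73
Fresno: 6×1 + 5×1 + 4×0 + 6×3 + 5×3 + 4×4 = 60
Austin: 6×3 + 5×4 + 4×2 + 6×0 + 5×4 + 4×0 = 66
Denver: 6×0 + 5×0 + 4×3 + 6×2 + 5×0 + 4×3 = 36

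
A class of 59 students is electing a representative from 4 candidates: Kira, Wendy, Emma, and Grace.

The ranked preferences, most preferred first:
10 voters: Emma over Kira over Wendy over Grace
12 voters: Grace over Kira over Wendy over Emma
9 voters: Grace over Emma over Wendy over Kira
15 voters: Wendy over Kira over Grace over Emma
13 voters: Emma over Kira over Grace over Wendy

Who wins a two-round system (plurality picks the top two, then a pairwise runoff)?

Round 1 first-place votes: Kira 0, Wendy 15, Emma 23, Grace 21. Emma and Grace advance.
Runoff: Emma is ranked above Grace on 23 ballots, Grace above Emma on 36.

Grace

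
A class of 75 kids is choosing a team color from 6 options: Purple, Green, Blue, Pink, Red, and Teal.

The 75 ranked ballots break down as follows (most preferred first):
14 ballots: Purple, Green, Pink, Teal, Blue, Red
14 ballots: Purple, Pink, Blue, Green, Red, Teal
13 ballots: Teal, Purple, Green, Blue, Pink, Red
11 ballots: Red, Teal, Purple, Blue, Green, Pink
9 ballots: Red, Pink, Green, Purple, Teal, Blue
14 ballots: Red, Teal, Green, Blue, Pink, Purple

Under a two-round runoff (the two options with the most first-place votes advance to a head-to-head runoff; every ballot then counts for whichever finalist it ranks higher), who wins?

Purple

Round 1 first-place votes: Purple 28, Green 0, Blue 0, Pink 0, Red 34, Teal 13. Red and Purple advance.
Runoff: Red is ranked above Purple on 34 ballots, Purple above Red on 41.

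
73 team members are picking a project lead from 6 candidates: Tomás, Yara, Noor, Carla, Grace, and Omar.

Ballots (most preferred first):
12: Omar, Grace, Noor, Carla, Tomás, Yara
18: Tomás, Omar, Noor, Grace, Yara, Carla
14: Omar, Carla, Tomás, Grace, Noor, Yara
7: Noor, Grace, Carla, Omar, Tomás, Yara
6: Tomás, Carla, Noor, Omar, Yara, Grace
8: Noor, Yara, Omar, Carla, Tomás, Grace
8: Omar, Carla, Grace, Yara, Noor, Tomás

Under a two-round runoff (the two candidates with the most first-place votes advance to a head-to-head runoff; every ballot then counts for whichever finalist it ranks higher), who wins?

Round 1 first-place votes: Tomás 24, Yara 0, Noor 15, Carla 0, Grace 0, Omar 34. Omar and Tomás advance.
Runoff: Omar is ranked above Tomás on 49 ballots, Tomás above Omar on 24.

Omar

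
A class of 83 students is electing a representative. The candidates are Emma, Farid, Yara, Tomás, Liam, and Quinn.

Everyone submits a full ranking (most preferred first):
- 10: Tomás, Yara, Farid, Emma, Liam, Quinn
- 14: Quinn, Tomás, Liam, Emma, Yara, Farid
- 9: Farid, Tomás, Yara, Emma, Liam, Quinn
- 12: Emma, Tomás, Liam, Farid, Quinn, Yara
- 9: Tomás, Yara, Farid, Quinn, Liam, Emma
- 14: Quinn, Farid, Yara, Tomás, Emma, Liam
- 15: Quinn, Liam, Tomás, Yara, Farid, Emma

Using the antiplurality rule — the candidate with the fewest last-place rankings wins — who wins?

Last-place votes: Emma 24, Farid 14, Yara 12, Tomás 0, Liam 14, Quinn 19.

Tomás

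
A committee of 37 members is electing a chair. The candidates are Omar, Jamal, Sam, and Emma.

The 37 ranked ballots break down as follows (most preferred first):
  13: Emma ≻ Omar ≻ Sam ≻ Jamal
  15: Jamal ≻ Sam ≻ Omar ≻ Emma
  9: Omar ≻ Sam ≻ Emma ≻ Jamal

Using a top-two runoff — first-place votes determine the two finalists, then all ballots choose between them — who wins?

Emma

Round 1 first-place votes: Omar 9, Jamal 15, Sam 0, Emma 13. Jamal and Emma advance.
Runoff: Jamal is ranked above Emma on 15 ballots, Emma above Jamal on 22.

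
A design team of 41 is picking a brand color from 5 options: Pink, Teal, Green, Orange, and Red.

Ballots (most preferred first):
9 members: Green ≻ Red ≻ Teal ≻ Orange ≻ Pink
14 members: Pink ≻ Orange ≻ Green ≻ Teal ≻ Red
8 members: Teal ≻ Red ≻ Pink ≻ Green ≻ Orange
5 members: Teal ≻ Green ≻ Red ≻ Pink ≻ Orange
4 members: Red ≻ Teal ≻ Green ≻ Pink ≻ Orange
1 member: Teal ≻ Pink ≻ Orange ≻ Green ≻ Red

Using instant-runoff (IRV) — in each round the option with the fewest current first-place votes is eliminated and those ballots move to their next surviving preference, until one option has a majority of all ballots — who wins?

Teal

Round 1: Pink 14, Teal 14, Green 9, Orange 0, Red 4. Orange eliminated.
Round 2: Pink 14, Teal 14, Green 9, Red 4. Red eliminated.
Round 3: Pink 14, Teal 18, Green 9. Green eliminated.
Round 4: Pink 14, Teal 27. Teal has a majority (≥21).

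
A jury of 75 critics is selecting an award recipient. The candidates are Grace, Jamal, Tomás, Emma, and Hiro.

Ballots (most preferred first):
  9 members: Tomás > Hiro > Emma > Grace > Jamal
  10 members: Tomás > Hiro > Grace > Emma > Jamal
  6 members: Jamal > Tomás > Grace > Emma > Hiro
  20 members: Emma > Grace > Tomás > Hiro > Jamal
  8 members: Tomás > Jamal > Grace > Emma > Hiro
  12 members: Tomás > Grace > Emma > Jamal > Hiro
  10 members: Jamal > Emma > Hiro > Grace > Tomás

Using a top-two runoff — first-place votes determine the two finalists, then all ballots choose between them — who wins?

Tomás

Round 1 first-place votes: Grace 0, Jamal 16, Tomás 39, Emma 20, Hiro 0. Tomás and Emma advance.
Runoff: Tomás is ranked above Emma on 45 ballots, Emma above Tomás on 30.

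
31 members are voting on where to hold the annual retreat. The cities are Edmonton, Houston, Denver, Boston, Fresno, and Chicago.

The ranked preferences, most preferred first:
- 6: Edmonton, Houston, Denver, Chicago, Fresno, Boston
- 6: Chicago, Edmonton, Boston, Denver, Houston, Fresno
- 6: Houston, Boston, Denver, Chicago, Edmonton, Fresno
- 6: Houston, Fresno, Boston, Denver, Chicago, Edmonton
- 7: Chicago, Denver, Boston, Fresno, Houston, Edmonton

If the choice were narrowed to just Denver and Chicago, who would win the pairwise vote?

Denver is ranked above Chicago on 18 ballots; Chicago above Denver on 13.

Denver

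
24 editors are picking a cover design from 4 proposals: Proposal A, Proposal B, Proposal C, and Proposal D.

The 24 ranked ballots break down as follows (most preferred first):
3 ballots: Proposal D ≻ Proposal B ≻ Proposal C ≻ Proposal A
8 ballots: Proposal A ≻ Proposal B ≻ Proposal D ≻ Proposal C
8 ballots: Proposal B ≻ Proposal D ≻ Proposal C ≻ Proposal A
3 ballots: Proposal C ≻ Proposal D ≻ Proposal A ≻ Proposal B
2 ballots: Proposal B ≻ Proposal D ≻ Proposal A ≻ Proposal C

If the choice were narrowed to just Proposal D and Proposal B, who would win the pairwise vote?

Proposal D is ranked above Proposal B on 6 ballots; Proposal B above Proposal D on 18.

Proposal B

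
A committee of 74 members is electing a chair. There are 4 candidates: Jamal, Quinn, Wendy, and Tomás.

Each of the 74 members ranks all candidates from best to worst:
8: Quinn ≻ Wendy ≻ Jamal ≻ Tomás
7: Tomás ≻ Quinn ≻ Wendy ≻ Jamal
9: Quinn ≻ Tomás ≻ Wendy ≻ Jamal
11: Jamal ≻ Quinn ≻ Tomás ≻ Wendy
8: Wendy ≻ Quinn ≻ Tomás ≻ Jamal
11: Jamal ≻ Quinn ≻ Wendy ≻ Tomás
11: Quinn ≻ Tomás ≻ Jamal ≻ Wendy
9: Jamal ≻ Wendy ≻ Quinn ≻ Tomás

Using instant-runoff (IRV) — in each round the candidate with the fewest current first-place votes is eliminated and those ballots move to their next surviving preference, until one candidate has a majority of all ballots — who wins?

Round 1: Jamal 31, Quinn 28, Wendy 8, Tomás 7. Tomás eliminated.
Round 2: Jamal 31, Quinn 35, Wendy 8. Wendy eliminated.
Round 3: Jamal 31, Quinn 43. Quinn has a majority (≥38).

Quinn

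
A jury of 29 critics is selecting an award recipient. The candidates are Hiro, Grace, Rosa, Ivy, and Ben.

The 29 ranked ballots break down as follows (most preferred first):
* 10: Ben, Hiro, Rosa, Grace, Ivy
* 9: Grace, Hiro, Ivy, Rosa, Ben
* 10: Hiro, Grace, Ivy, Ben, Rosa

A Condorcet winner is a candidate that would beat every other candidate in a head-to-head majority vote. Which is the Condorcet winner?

Hiro vs Grace: 20–9
Hiro vs Rosa: 29–0
Hiro vs Ivy: 29–0
Hiro vs Ben: 19–10
Hiro beats every other candidate.

Hiro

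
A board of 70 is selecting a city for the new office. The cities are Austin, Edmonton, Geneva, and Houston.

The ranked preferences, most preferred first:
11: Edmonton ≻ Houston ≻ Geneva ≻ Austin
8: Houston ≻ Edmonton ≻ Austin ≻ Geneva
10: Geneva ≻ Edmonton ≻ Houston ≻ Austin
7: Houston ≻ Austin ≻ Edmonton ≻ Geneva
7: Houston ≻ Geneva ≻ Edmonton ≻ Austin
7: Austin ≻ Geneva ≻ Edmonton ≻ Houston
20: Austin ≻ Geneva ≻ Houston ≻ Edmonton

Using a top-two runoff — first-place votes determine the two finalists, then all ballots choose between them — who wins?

Round 1 first-place votes: Austin 27, Edmonton 11, Geneva 10, Houston 22. Austin and Houston advance.
Runoff: Austin is ranked above Houston on 27 ballots, Houston above Austin on 43.

Houston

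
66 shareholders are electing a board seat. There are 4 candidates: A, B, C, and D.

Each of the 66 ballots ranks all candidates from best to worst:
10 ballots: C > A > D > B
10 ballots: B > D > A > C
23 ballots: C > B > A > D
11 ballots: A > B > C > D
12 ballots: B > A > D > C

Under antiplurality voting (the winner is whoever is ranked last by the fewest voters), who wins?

Last-place votes: A 0, B 10, C 22, D 34.

A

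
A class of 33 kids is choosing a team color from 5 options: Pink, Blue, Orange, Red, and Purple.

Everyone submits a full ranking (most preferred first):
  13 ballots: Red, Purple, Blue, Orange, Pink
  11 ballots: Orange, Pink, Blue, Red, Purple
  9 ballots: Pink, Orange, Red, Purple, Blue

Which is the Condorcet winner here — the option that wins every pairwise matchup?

Orange vs Pink: 24–9
Orange vs Blue: 20–13
Orange vs Red: 20–13
Orange vs Purple: 20–13
Orange beats every other option.

Orange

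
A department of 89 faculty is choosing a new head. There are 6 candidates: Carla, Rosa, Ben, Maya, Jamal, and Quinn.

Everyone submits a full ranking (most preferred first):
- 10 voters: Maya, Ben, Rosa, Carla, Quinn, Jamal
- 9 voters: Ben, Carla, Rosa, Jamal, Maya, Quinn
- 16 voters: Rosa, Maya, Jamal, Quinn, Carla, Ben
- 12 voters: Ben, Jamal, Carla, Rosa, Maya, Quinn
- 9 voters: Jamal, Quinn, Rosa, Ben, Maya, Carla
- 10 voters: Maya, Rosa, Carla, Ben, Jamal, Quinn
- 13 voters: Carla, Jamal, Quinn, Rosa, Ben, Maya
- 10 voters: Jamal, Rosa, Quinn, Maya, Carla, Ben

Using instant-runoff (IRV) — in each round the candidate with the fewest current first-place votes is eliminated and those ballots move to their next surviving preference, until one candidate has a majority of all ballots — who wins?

Jamal

Round 1: Carla 13, Rosa 16, Ben 21, Maya 20, Jamal 19, Quinn 0. Quinn eliminated.
Round 2: Carla 13, Rosa 16, Ben 21, Maya 20, Jamal 19. Carla eliminated.
Round 3: Rosa 16, Ben 21, Maya 20, Jamal 32. Rosa eliminated.
Round 4: Ben 21, Maya 36, Jamal 32. Ben eliminated.
Round 5: Maya 36, Jamal 53. Jamal has a majority (≥45).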